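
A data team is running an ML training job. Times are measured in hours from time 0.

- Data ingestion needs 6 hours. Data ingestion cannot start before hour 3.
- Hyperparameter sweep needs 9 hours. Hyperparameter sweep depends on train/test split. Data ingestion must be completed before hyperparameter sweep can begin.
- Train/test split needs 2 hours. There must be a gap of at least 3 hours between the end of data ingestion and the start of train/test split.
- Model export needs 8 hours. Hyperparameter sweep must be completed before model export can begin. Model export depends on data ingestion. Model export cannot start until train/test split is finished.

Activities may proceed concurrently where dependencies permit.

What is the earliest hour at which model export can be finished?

31

Data ingestion cannot begin until its own release at hour 3. It runs from hour 3 to 3 + 6 = hour 9.
After data ingestion (finishes hour 9, plus 3-hour gap → hour 12), train/test split can start at hour 12 and finishes at hour 14.
Hyperparameter sweep cannot start until train/test split (finishes hour 14); data ingestion (finishes hour 9). The controlling bound is hour 14, so hyperparameter sweep finishes at 14 + 9 = hour 23.
Model export has to wait for hyperparameter sweep (finishes hour 23); data ingestion (finishes hour 9); train/test split (finishes hour 14). The latest of these is hour 23, so model export runs hour 23 to 23 + 8 = hour 31.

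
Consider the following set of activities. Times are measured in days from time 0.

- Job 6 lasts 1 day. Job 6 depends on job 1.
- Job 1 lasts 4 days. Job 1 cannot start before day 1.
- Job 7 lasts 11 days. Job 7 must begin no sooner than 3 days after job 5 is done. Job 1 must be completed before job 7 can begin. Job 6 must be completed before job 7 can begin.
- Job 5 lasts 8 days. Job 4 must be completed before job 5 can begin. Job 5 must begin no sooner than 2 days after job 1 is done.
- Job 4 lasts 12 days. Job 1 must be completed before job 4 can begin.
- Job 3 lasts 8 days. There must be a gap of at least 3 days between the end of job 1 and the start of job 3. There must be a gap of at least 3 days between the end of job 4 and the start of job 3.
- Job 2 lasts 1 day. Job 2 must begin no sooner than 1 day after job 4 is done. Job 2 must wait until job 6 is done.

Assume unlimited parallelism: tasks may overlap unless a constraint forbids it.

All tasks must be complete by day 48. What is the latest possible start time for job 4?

To finish by day 48, job 2 (duration 1) must start no later than day 47.
To finish by day 48, job 3 (duration 8) must start no later than day 40.
Job 7 must finish by day 48; it takes 11 days, so it must start by 48 − 11 = day 37.
Job 5 feeds into job 7 (must start by day 37, minus 3-day gap → day 34); so job 5 must finish by day 34 and therefore start by day 26.
For job 4: job 2 (must start by day 47, minus 1-day gap → day 46); job 3 (must start by day 40, minus 3-day gap → day 37); job 5 (must start by day 26). The most restrictive is day 26; with a 12-day duration, job 4 must start by day 14.

14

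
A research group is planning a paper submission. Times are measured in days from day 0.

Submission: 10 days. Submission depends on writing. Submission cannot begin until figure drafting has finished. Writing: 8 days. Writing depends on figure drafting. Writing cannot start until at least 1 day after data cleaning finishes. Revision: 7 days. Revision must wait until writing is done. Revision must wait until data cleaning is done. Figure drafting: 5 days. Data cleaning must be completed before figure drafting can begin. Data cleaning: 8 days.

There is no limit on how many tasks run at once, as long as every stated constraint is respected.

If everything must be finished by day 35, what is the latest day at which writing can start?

Nothing follows revision; the deadline of day 35 is its only limit. It must start by 35 − 7 = day 28.
To finish by day 35, submission (duration 10) must start no later than day 25.
Writing must finish in time for revision (must start by day 28); submission (must start by day 25). The tightest is day 25, so writing must start by 25 − 8 = day 17.

17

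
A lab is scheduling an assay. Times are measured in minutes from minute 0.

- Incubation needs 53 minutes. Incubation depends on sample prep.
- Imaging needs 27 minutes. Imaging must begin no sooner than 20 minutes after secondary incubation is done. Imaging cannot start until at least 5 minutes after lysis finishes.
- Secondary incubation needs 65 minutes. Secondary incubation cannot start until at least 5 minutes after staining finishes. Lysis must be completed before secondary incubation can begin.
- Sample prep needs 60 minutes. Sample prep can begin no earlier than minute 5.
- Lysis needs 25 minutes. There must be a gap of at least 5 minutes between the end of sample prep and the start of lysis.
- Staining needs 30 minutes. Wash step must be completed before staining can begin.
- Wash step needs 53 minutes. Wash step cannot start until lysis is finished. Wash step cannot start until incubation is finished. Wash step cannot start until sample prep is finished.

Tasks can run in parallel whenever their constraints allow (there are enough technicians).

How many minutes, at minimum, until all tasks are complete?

Sample prep waits on its own release at minute 5, so it starts at minute 5 and finishes at 5 + 60 = minute 65.
Incubation cannot begin until sample prep (finishes minute 65). It runs from minute 65 to 65 + 53 = minute 118.
After sample prep (finishes minute 65, plus 5-minute gap → minute 70), lysis can start at minute 70 and finishes at minute 95.
Wash step has to wait for lysis (finishes minute 95); incubation (finishes minute 118); sample prep (finishes minute 65). The latest of these is minute 118, so wash step runs minute 118 to 118 + 53 = minute 171.
After wash step (finishes minute 171), staining can start at minute 171 and finishes at minute 201.
Secondary incubation has to wait for staining (finishes minute 201, plus 5-minute gap → minute 206); lysis (finishes minute 95). The latest of these is minute 206, so secondary incubation runs minute 206 to 206 + 65 = minute 271.
Imaging cannot start until secondary incubation (finishes minute 271, plus 20-minute gap → minute 291); lysis (finishes minute 95, plus 5-minute gap → minute 100). The controlling bound is minute 291, so imaging finishes at 291 + 27 = minute 318.
All tasks are finished once the last one completes. Finish times: Sample prep at 65, Lysis at 95, Incubation at 118, Wash step at 171, Staining at 201, Secondary incubation at 271, Imaging at 318. The latest is minute 318.

318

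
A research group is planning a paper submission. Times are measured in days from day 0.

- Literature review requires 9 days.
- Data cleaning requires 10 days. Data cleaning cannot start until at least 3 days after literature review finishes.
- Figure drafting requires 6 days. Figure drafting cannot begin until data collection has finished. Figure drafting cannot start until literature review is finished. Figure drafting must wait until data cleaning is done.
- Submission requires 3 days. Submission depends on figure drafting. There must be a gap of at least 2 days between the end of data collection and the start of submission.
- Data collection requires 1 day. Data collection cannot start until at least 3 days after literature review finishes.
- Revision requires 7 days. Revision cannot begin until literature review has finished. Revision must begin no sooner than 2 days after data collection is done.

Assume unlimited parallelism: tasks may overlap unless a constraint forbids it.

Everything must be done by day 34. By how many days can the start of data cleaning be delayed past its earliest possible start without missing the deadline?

Literature review has no prerequisites, so it starts at day 0 and finishes at day 9.
After literature review (finishes day 9, plus 3-day gap → day 12), data cleaning can start at day 12 and finishes at day 22.

Working backward from the deadline:
To finish by day 34, submission (duration 3) must start no later than day 31.
Figure drafting has to be done before submission (must start by day 31). That means finishing by day 31, i.e. starting by 31 − 6 = day 25.
Data cleaning must finish before figure drafting (must start by day 25). With a 10-day duration, data cleaning must start by 25 − 10 = day 15.
So data cleaning can start as early as day 12 and as late as day 15, giving 15 − 12 = 3 days of slack.

3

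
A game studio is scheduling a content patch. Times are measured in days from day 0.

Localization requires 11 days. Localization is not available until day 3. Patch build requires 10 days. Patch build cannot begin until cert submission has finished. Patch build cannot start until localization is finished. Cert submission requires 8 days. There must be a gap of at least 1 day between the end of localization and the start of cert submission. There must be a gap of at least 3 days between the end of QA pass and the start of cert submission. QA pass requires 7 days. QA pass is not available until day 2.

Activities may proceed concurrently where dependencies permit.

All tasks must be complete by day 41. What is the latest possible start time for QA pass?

13

Patch build has no dependents, so it just needs to finish by day 41. Starting by 41 − 10 = day 31 achieves that.
Cert submission feeds into patch build (must start by day 31); so cert submission must finish by day 31 and therefore start by day 23.
QA pass has to be done before cert submission (must start by day 23, minus 3-day gap → day 20). That means finishing by day 20, i.e. starting by 20 − 7 = day 13.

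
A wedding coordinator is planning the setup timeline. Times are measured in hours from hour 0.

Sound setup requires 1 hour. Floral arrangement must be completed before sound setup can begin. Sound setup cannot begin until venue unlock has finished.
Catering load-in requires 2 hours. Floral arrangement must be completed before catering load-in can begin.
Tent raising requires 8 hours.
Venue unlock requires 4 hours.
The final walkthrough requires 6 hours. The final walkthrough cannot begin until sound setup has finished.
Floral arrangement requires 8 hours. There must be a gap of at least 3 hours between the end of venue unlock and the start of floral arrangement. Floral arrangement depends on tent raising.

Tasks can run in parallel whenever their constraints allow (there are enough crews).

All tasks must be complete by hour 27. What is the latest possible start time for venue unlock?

5

The final walkthrough must finish by hour 27; it takes 6 hours, so it must start by 27 − 6 = hour 21.
Since the final walkthrough (must start by hour 21) depends on it, sound setup must finish by hour 21. Backing off its 1-hour duration gives a latest start of hour 20.
Nothing follows catering load-in; the deadline of hour 27 is its only limit. It must start by 27 − 2 = hour 25.
Floral arrangement feeds sound setup (must start by hour 20); catering load-in (must start by hour 25). Taking the minimum, floral arrangement must finish by hour 20 and start by 20 − 8 = hour 12.
Venue unlock has several dependents: floral arrangement (must start by hour 12, minus 3-hour gap → hour 9); sound setup (must start by hour 20). The earliest of those limits is hour 9, so venue unlock must start by 9 − 4 = hour 5.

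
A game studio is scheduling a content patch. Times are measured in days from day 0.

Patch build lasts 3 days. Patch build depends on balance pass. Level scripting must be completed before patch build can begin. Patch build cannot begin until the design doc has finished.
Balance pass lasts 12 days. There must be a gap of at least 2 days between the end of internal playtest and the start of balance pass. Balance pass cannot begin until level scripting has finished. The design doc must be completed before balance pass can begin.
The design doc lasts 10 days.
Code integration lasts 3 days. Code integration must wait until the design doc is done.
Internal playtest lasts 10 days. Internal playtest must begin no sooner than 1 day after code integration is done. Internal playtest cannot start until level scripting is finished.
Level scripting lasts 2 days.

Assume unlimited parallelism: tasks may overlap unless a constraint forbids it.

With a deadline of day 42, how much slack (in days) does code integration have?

The design doc has no prerequisites, so it starts at day 0 and finishes at day 10.
After the design doc (finishes day 10), code integration can start at day 10 and finishes at day 13.

Working backward from the deadline:
Patch build must finish by day 42; it takes 3 days, so it must start by 42 − 3 = day 39.
Balance pass must finish before patch build (must start by day 39). With a 12-day duration, balance pass must start by 39 − 12 = day 27.
Internal playtest feeds into balance pass (must start by day 27, minus 2-day gap → day 25); so internal playtest must finish by day 25 and therefore start by day 15.
Since internal playtest (must start by day 15, minus 1-day gap → day 14) depends on it, code integration must finish by day 14. Backing off its 3-day duration gives a latest start of day 11.
So code integration can start as early as day 10 and as late as day 11, giving 11 − 10 = 1 day of slack.

1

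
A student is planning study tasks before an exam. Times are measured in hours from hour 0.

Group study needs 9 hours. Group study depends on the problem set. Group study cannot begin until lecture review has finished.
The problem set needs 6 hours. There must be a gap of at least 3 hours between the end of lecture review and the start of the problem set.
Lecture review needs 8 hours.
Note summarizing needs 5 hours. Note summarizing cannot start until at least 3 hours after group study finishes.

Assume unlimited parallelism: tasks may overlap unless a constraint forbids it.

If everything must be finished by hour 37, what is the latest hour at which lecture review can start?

3

Note summarizing has no dependents, so it just needs to finish by hour 37. Starting by 37 − 5 = hour 32 achieves that.
Group study feeds into note summarizing (must start by hour 32, minus 3-hour gap → hour 29); so group study must finish by hour 29 and therefore start by hour 20.
The problem set must finish before group study (must start by hour 20). With a 6-hour duration, the problem set must start by 20 − 6 = hour 14.
Lecture review must finish in time for the problem set (must start by hour 14, minus 3-hour gap → hour 11); group study (must start by hour 20). The tightest is hour 11, so lecture review must start by 11 − 8 = hour 3.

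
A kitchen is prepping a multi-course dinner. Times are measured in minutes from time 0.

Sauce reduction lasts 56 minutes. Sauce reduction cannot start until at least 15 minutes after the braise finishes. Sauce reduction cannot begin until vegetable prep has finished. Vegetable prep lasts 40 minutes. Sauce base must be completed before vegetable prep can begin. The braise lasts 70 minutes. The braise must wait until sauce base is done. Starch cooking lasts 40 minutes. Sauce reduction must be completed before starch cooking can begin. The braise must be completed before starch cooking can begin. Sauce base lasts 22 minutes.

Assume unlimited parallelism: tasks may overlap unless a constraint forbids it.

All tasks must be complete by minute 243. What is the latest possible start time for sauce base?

Nothing follows starch cooking; the deadline of minute 243 is its only limit. It must start by 243 − 40 = minute 203.
Sauce reduction has to be done before starch cooking (must start by minute 203). That means finishing by minute 203, i.e. starting by 203 − 56 = minute 147.
For the braise: sauce reduction (must start by minute 147, minus 15-minute gap → minute 132); starch cooking (must start by minute 203). The most restrictive is minute 132; with a 70-minute duration, the braise must start by minute 62.
Vegetable prep has to be done before sauce reduction (must start by minute 147). That means finishing by minute 147, i.e. starting by 147 − 40 = minute 107.
Sauce base must finish in time for the braise (must start by minute 62); vegetable prep (must start by minute 107). The tightest is minute 62, so sauce base must start by 62 − 22 = minute 40.

40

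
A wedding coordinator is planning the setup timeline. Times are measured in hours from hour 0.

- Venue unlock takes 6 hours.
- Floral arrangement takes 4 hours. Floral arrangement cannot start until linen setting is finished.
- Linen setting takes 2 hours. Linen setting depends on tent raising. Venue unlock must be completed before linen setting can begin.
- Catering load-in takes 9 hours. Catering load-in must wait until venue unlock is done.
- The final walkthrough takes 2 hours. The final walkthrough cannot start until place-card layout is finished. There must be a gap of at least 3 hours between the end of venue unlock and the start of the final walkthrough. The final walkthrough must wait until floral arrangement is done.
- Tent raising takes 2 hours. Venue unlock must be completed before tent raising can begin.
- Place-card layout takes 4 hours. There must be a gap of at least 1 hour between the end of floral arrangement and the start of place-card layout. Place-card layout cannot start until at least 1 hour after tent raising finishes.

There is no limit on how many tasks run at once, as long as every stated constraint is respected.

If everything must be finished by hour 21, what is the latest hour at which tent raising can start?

Nothing follows the final walkthrough; the deadline of hour 21 is its only limit. It must start by 21 − 2 = hour 19.
Since the final walkthrough (must start by hour 19) depends on it, place-card layout must finish by hour 19. Backing off its 4-hour duration gives a latest start of hour 15.
For floral arrangement: place-card layout (must start by hour 15, minus 1-hour gap → hour 14); the final walkthrough (must start by hour 19). The most restrictive is hour 14; with a 4-hour duration, floral arrangement must start by hour 10.
Linen setting feeds into floral arrangement (must start by hour 10); so linen setting must finish by hour 10 and therefore start by hour 8.
Tent raising has several dependents: linen setting (must start by hour 8); place-card layout (must start by hour 15, minus 1-hour gap → hour 14). The earliest of those limits is hour 8, so tent raising must start by 8 − 2 = hour 6.

6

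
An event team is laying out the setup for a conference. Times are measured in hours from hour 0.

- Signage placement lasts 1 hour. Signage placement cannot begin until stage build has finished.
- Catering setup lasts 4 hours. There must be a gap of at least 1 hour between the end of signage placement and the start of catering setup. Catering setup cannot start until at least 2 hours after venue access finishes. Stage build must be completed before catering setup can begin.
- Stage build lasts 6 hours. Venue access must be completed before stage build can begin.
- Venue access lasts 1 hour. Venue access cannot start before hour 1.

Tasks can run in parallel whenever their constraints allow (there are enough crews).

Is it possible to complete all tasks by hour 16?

After its own release at hour 1, venue access can start at hour 1 and finishes at hour 2.
Stage build cannot begin until venue access (finishes hour 2). It runs from hour 2 to 2 + 6 = hour 8.
Signage placement waits on stage build (finishes hour 8), so it starts at hour 8 and finishes at 8 + 1 = hour 9.
For catering setup: signage placement (finishes hour 9, plus 1-hour gap → hour 10); venue access (finishes hour 2, plus 2-hour gap → hour 4); stage build (finishes hour 8). Taking the maximum gives a start of hour 10, and it finishes at 10 + 4 = hour 14.
Every task is finished by hour 14, which is no later than the deadline of 16, so the schedule is feasible.

Yes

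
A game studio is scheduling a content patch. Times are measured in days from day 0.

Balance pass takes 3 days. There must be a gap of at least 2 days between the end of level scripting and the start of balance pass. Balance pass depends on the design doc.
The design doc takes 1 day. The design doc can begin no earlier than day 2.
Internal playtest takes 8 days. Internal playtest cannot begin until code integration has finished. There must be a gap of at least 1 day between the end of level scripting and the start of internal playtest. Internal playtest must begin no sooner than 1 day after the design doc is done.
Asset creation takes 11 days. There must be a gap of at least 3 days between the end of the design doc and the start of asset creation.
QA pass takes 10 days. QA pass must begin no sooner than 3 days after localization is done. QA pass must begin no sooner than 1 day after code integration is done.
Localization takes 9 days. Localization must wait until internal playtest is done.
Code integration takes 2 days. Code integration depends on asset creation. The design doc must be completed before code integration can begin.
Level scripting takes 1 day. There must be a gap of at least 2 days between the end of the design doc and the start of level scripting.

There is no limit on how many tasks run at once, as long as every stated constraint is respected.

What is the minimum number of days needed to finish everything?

The design doc cannot begin until its own release at day 2. It runs from day 2 to 2 + 1 = day 3.
Level scripting cannot begin until the design doc (finishes day 3, plus 2-day gap → day 5). It runs from day 5 to 5 + 1 = day 6.
Balance pass has to wait for level scripting (finishes day 6, plus 2-day gap → day 8); the design doc (finishes day 3). The latest of these is day 8, so balance pass runs day 8 to 8 + 3 = day 11.
Asset creation waits on the design doc (finishes day 3, plus 3-day gap → day 6), so it starts at day 6 and finishes at 6 + 11 = day 17.
Code integration needs all of asset creation (finishes day 17); the design doc (finishes day 3). That puts its earliest start at day 17; it finishes at 17 + 2 = day 19.
For internal playtest: code integration (finishes day 19); level scripting (finishes day 6, plus 1-day gap → day 7); the design doc (finishes day 3, plus 1-day gap → day 4). Taking the maximum gives a start of day 19, and it finishes at 19 + 8 = day 27.
Localization waits on internal playtest (finishes day 27), so it starts at day 27 and finishes at 27 + 9 = day 36.
QA pass has to wait for localization (finishes day 36, plus 3-day gap → day 39); code integration (finishes day 19, plus 1-day gap → day 20). The latest of these is day 39, so QA pass runs day 39 to 39 + 10 = day 49.
All tasks are finished once the last one completes. Finish times: The design doc at 3, Asset creation at 17, Level scripting at 6, Code integration at 19, Internal playtest at 27, Balance pass at 11, Localization at 36, QA pass at 49. The latest is day 49.

49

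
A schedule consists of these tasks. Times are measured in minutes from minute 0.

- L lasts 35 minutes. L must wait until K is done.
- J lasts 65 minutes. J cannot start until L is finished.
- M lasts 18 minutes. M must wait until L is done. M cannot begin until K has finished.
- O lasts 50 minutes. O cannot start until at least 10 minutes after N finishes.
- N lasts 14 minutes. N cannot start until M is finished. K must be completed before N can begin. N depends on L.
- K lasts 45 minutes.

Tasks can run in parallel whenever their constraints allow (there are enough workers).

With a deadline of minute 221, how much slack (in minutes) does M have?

49

Nothing blocks K, so it runs from minute 0 to minute 45.
After K (finishes minute 45), L can start at minute 45 and finishes at minute 80.
M has to wait for L (finishes minute 80); K (finishes minute 45). The latest of these is minute 80, so M runs minute 80 to 80 + 18 = minute 98.

Working backward from the deadline:
O must finish by minute 221; it takes 50 minutes, so it must start by 221 − 50 = minute 171.
N feeds into O (must start by minute 171, minus 10-minute gap → minute 161); so N must finish by minute 161 and therefore start by minute 147.
M feeds into N (must start by minute 147); so M must finish by minute 147 and therefore start by minute 129.
So M can start as early as minute 80 and as late as minute 129, giving 129 − 80 = 49 minutes of slack.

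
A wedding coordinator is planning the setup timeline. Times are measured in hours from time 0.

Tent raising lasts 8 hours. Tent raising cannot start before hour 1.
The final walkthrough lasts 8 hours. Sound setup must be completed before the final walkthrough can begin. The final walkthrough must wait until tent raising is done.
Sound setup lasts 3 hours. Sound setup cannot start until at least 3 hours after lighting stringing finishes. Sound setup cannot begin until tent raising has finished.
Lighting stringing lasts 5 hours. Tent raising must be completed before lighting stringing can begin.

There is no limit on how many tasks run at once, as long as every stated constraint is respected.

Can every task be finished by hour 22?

No

Tent raising waits on its own release at hour 1, so it starts at hour 1 and finishes at 1 + 8 = hour 9.
Lighting stringing waits on tent raising (finishes hour 9), so it starts at hour 9 and finishes at 9 + 5 = hour 14.
Sound setup has to wait for lighting stringing (finishes hour 14, plus 3-hour gap → hour 17); tent raising (finishes hour 9). The latest of these is hour 17, so sound setup runs hour 17 to 17 + 3 = hour 20.
The final walkthrough cannot start until sound setup (finishes hour 20); tent raising (finishes hour 9). The controlling bound is hour 20, so the final walkthrough finishes at 20 + 8 = hour 28.
The earliest everything can be done is hour 28, which is after the deadline of 22, so it is not possible.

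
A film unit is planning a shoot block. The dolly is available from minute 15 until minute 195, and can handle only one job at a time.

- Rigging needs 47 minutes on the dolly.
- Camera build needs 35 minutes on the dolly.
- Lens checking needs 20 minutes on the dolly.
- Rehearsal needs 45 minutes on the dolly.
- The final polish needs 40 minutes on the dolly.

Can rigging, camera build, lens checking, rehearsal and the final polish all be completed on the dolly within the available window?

No

The dolly window is 195 − 15 = 180 minutes.
Running back to back, the jobs need 47 + 35 + 20 + 45 + 40 = 187 minutes on the dolly.
Since 187 > 180, they cannot all fit.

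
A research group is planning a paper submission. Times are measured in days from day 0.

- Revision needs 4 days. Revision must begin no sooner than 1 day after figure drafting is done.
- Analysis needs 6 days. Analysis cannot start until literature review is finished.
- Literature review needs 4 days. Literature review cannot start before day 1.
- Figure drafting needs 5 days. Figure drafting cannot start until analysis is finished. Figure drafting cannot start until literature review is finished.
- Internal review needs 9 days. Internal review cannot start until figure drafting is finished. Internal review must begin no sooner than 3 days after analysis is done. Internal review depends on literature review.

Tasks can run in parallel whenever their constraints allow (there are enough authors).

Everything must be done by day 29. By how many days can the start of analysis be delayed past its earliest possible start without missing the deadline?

4

After its own release at day 1, literature review can start at day 1 and finishes at day 5.
Analysis cannot begin until literature review (finishes day 5). It runs from day 5 to 5 + 6 = day 11.

Working backward from the deadline:
Internal review has no dependents, so it just needs to finish by day 29. Starting by 29 − 9 = day 20 achieves that.
Nothing follows revision; the deadline of day 29 is its only limit. It must start by 29 − 4 = day 25.
Figure drafting has several dependents: internal review (must start by day 20); revision (must start by day 25, minus 1-day gap → day 24). The earliest of those limits is day 20, so figure drafting must start by 20 − 5 = day 15.
Analysis feeds figure drafting (must start by day 15); internal review (must start by day 20, minus 3-day gap → day 17). Taking the minimum, analysis must finish by day 15 and start by 15 − 6 = day 9.
So analysis can start as early as day 5 and as late as day 9, giving 9 − 5 = 4 days of slack.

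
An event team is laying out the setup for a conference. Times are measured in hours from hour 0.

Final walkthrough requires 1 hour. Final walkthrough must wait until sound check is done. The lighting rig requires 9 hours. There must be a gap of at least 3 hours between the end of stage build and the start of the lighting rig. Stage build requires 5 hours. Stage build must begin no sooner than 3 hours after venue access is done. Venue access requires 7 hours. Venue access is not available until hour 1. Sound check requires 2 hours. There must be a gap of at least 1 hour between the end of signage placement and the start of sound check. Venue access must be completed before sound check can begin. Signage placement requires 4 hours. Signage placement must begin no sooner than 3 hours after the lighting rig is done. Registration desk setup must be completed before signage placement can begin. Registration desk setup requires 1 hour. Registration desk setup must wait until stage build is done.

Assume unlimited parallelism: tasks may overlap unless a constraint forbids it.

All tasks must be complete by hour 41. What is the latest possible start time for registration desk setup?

To finish by hour 41, final walkthrough (duration 1) must start no later than hour 40.
Sound check feeds into final walkthrough (must start by hour 40); so sound check must finish by hour 40 and therefore start by hour 38.
Signage placement has to be done before sound check (must start by hour 38, minus 1-hour gap → hour 37). That means finishing by hour 37, i.e. starting by 37 − 4 = hour 33.
Registration desk setup feeds into signage placement (must start by hour 33); so registration desk setup must finish by hour 33 and therefore start by hour 32.

32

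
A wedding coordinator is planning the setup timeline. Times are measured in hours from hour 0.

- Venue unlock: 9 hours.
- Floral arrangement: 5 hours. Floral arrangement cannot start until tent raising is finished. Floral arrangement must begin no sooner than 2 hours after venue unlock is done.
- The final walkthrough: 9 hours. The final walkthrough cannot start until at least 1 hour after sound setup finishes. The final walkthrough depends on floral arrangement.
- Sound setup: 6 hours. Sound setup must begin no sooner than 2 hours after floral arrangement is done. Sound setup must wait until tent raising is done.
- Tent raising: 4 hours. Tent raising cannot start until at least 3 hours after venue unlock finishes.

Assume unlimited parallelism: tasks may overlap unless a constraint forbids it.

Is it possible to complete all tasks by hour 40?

Nothing blocks venue unlock, so it runs from hour 0 to hour 9.
After venue unlock (finishes hour 9, plus 3-hour gap → hour 12), tent raising can start at hour 12 and finishes at hour 16.
For floral arrangement: tent raising (finishes hour 16); venue unlock (finishes hour 9, plus 2-hour gap → hour 11). Taking the maximum gives a start of hour 16, and it finishes at 16 + 5 = hour 21.
Sound setup needs all of floral arrangement (finishes hour 21, plus 2-hour gap → hour 23); tent raising (finishes hour 16). That puts its earliest start at hour 23; it finishes at 23 + 6 = hour 29.
The final walkthrough cannot start until sound setup (finishes hour 29, plus 1-hour gap → hour 30); floral arrangement (finishes hour 21). The controlling bound is hour 30, so the final walkthrough finishes at 30 + 9 = hour 39.
Every task is finished by hour 39, which is no later than the deadline of 40, so the schedule is feasible.

Yes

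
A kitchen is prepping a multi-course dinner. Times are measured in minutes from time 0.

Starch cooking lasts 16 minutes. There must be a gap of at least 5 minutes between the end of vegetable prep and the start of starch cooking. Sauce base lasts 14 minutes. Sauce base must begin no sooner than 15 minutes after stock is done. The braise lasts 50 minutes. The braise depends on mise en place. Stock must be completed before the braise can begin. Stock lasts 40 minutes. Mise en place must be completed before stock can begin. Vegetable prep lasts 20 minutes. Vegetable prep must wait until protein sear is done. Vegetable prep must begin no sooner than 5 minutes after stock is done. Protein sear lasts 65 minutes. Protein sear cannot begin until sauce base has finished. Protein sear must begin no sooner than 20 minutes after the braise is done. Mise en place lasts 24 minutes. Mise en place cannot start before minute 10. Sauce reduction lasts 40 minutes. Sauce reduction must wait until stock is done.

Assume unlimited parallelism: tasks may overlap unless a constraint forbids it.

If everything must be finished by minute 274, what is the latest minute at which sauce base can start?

Starch cooking must finish by minute 274; it takes 16 minutes, so it must start by 274 − 16 = minute 258.
Vegetable prep feeds into starch cooking (must start by minute 258, minus 5-minute gap → minute 253); so vegetable prep must finish by minute 253 and therefore start by minute 233.
Protein sear must finish before vegetable prep (must start by minute 233). With a 65-minute duration, protein sear must start by 233 − 65 = minute 168.
Sauce base must finish before protein sear (must start by minute 168). With a 14-minute duration, sauce base must start by 168 − 14 = minute 154.

154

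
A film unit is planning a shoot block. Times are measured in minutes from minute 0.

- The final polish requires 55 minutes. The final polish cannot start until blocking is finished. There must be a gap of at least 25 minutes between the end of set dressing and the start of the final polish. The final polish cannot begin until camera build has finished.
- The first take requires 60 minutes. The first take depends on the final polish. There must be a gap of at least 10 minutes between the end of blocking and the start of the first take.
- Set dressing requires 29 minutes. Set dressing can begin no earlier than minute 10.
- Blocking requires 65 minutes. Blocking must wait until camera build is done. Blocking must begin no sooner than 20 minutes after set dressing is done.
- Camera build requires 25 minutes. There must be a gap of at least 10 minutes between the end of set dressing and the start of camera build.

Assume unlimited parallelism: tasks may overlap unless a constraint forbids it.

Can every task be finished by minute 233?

Set dressing waits on its own release at minute 10, so it starts at minute 10 and finishes at 10 + 29 = minute 39.
Camera build waits on set dressing (finishes minute 39, plus 10-minute gap → minute 49), so it starts at minute 49 and finishes at 49 + 25 = minute 74.
Blocking has to wait for camera build (finishes minute 74); set dressing (finishes minute 39, plus 20-minute gap → minute 59). The latest of these is minute 74, so blocking runs minute 74 to 74 + 65 = minute 139.
The final polish needs all of blocking (finishes minute 139); set dressing (finishes minute 39, plus 25-minute gap → minute 64); camera build (finishes minute 74). That puts its earliest start at minute 139; it finishes at 139 + 55 = minute 194.
The first take has to wait for the final polish (finishes minute 194); blocking (finishes minute 139, plus 10-minute gap → minute 149). The latest of these is minute 194, so the first take runs minute 194 to 194 + 60 = minute 254.
The earliest everything can be done is minute 254, which is after the deadline of 233, so it is not possible.

No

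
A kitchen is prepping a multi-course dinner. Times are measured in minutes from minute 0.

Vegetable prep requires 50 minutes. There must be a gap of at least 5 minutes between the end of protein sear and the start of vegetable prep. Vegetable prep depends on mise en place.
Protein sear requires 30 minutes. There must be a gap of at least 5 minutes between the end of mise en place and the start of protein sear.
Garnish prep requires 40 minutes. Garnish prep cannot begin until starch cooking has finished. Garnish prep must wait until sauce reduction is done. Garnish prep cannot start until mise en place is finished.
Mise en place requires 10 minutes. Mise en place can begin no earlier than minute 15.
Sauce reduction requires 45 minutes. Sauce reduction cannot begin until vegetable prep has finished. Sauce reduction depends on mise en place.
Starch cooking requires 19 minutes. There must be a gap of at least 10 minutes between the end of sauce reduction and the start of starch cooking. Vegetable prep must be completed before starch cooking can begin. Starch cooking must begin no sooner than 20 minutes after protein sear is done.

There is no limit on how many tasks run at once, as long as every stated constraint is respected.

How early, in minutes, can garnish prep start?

Mise en place waits on its own release at minute 15, so it starts at minute 15 and finishes at 15 + 10 = minute 25.
After mise en place (finishes minute 25, plus 5-minute gap → minute 30), protein sear can start at minute 30 and finishes at minute 60.
Vegetable prep needs all of protein sear (finishes minute 60, plus 5-minute gap → minute 65); mise en place (finishes minute 25). That puts its earliest start at minute 65; it finishes at 65 + 50 = minute 115.
Sauce reduction has to wait for vegetable prep (finishes minute 115); mise en place (finishes minute 25). The latest of these is minute 115, so sauce reduction runs minute 115 to 115 + 45 = minute 160.
Starch cooking has to wait for sauce reduction (finishes minute 160, plus 10-minute gap → minute 170); vegetable prep (finishes minute 115); protein sear (finishes minute 60, plus 20-minute gap → minute 80). The latest of these is minute 170, so starch cooking runs minute 170 to 170 + 19 = minute 189.
Garnish prep waits on starch cooking (finishes minute 189); sauce reduction (finishes minute 160); mise en place (finishes minute 25). The latest of these is minute 189, which is the earliest garnish prep can start.

189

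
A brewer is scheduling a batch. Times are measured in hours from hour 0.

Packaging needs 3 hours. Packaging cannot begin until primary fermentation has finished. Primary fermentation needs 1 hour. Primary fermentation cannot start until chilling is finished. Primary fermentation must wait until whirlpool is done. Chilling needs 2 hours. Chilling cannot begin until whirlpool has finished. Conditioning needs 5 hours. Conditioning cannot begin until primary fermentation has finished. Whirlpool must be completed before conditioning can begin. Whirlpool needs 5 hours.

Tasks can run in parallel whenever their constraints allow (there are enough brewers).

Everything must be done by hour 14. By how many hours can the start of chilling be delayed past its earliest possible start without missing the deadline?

Whirlpool has no prerequisites, so it starts at hour 0 and finishes at hour 5.
Chilling waits on whirlpool (finishes hour 5), so it starts at hour 5 and finishes at 5 + 2 = hour 7.

Working backward from the deadline:
Conditioning has no dependents, so it just needs to finish by hour 14. Starting by 14 − 5 = hour 9 achieves that.
Packaging has no dependents, so it just needs to finish by hour 14. Starting by 14 − 3 = hour 11 achieves that.
Primary fermentation feeds conditioning (must start by hour 9); packaging (must start by hour 11). Taking the minimum, primary fermentation must finish by hour 9 and start by 9 − 1 = hour 8.
Chilling has to be done before primary fermentation (must start by hour 8). That means finishing by hour 8, i.e. starting by 8 − 2 = hour 6.
So chilling can start as early as hour 5 and as late as hour 6, giving 6 − 5 = 1 hour of slack.

1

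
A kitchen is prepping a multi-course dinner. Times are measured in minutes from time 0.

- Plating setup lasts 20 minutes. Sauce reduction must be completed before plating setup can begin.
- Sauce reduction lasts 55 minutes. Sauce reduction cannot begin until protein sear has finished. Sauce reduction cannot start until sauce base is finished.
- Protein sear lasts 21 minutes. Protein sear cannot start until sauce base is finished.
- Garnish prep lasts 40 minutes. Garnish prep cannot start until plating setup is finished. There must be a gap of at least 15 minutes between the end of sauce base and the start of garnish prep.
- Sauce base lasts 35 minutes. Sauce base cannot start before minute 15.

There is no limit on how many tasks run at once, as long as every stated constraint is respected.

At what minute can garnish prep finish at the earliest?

Sauce base cannot begin until its own release at minute 15. It runs from minute 15 to 15 + 35 = minute 50.
Protein sear waits on sauce base (finishes minute 50), so it starts at minute 50 and finishes at 50 + 21 = minute 71.
Sauce reduction needs all of protein sear (finishes minute 71); sauce base (finishes minute 50). That puts its earliest start at minute 71; it finishes at 71 + 55 = minute 126.
Plating setup cannot begin until sauce reduction (finishes minute 126). It runs from minute 126 to 126 + 20 = minute 146.
Garnish prep has to wait for plating setup (finishes minute 146); sauce base (finishes minute 50, plus 15-minute gap → minute 65). The latest of these is minute 146, so garnish prep runs minute 146 to 146 + 40 = minute 186.

186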